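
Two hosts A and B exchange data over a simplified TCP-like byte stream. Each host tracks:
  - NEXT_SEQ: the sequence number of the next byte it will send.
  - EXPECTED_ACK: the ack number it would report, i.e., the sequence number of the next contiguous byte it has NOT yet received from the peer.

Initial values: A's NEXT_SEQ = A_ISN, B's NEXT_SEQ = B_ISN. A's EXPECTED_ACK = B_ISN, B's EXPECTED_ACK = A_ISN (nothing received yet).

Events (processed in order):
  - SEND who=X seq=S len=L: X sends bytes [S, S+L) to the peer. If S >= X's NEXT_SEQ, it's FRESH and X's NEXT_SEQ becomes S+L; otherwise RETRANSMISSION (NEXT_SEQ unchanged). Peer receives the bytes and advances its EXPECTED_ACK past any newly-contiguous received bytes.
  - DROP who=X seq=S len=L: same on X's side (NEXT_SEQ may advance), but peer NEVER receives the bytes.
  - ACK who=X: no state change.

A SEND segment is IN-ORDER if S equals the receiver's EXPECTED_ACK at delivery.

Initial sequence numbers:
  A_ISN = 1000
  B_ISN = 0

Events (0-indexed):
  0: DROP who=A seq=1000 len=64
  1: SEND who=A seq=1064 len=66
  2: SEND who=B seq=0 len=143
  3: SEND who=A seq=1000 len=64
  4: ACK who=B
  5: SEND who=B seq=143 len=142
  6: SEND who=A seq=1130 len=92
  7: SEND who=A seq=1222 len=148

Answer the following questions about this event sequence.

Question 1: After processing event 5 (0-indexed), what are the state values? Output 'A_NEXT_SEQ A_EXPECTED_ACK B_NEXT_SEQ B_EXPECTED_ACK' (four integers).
After event 0: A_seq=1064 A_ack=0 B_seq=0 B_ack=1000
After event 1: A_seq=1130 A_ack=0 B_seq=0 B_ack=1000
After event 2: A_seq=1130 A_ack=143 B_seq=143 B_ack=1000
After event 3: A_seq=1130 A_ack=143 B_seq=143 B_ack=1130
After event 4: A_seq=1130 A_ack=143 B_seq=143 B_ack=1130
After event 5: A_seq=1130 A_ack=285 B_seq=285 B_ack=1130

1130 285 285 1130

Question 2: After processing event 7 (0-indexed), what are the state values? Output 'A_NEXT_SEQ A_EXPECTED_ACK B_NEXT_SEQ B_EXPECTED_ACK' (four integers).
After event 0: A_seq=1064 A_ack=0 B_seq=0 B_ack=1000
After event 1: A_seq=1130 A_ack=0 B_seq=0 B_ack=1000
After event 2: A_seq=1130 A_ack=143 B_seq=143 B_ack=1000
After event 3: A_seq=1130 A_ack=143 B_seq=143 B_ack=1130
After event 4: A_seq=1130 A_ack=143 B_seq=143 B_ack=1130
After event 5: A_seq=1130 A_ack=285 B_seq=285 B_ack=1130
After event 6: A_seq=1222 A_ack=285 B_seq=285 B_ack=1222
After event 7: A_seq=1370 A_ack=285 B_seq=285 B_ack=1370

1370 285 285 1370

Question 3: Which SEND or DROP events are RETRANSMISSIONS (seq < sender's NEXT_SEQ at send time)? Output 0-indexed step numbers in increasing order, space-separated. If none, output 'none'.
Answer: 3

Derivation:
Step 0: DROP seq=1000 -> fresh
Step 1: SEND seq=1064 -> fresh
Step 2: SEND seq=0 -> fresh
Step 3: SEND seq=1000 -> retransmit
Step 5: SEND seq=143 -> fresh
Step 6: SEND seq=1130 -> fresh
Step 7: SEND seq=1222 -> fresh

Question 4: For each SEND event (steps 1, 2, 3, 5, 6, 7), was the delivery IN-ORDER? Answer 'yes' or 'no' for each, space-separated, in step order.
Answer: no yes yes yes yes yes

Derivation:
Step 1: SEND seq=1064 -> out-of-order
Step 2: SEND seq=0 -> in-order
Step 3: SEND seq=1000 -> in-order
Step 5: SEND seq=143 -> in-order
Step 6: SEND seq=1130 -> in-order
Step 7: SEND seq=1222 -> in-order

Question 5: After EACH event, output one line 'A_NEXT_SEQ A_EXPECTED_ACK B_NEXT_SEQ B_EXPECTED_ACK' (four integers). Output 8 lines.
1064 0 0 1000
1130 0 0 1000
1130 143 143 1000
1130 143 143 1130
1130 143 143 1130
1130 285 285 1130
1222 285 285 1222
1370 285 285 1370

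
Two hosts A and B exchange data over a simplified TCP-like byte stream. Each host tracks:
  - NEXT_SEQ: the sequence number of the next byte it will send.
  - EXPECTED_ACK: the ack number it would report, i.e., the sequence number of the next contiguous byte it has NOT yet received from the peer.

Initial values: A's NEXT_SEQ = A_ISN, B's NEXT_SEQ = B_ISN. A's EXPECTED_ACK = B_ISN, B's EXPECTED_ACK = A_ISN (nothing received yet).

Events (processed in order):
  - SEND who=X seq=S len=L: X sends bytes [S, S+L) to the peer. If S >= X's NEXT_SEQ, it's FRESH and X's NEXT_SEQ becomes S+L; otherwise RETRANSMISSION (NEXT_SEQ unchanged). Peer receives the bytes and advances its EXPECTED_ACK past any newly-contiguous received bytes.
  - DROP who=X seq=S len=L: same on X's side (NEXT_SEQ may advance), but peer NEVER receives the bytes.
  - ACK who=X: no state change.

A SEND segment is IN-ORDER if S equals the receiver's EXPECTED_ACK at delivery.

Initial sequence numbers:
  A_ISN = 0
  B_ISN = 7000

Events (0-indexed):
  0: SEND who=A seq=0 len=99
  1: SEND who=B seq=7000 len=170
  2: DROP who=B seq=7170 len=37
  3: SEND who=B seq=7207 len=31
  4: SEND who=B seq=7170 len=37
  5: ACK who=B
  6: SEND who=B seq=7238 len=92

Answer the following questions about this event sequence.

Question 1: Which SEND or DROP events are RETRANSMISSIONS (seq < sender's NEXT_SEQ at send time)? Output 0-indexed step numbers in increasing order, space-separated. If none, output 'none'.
Step 0: SEND seq=0 -> fresh
Step 1: SEND seq=7000 -> fresh
Step 2: DROP seq=7170 -> fresh
Step 3: SEND seq=7207 -> fresh
Step 4: SEND seq=7170 -> retransmit
Step 6: SEND seq=7238 -> fresh

Answer: 4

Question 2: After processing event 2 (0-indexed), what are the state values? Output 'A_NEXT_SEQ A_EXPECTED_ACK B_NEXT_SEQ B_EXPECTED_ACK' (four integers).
After event 0: A_seq=99 A_ack=7000 B_seq=7000 B_ack=99
After event 1: A_seq=99 A_ack=7170 B_seq=7170 B_ack=99
After event 2: A_seq=99 A_ack=7170 B_seq=7207 B_ack=99

99 7170 7207 99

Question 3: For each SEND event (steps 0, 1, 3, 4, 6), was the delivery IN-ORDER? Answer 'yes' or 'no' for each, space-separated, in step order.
Step 0: SEND seq=0 -> in-order
Step 1: SEND seq=7000 -> in-order
Step 3: SEND seq=7207 -> out-of-order
Step 4: SEND seq=7170 -> in-order
Step 6: SEND seq=7238 -> in-order

Answer: yes yes no yes yes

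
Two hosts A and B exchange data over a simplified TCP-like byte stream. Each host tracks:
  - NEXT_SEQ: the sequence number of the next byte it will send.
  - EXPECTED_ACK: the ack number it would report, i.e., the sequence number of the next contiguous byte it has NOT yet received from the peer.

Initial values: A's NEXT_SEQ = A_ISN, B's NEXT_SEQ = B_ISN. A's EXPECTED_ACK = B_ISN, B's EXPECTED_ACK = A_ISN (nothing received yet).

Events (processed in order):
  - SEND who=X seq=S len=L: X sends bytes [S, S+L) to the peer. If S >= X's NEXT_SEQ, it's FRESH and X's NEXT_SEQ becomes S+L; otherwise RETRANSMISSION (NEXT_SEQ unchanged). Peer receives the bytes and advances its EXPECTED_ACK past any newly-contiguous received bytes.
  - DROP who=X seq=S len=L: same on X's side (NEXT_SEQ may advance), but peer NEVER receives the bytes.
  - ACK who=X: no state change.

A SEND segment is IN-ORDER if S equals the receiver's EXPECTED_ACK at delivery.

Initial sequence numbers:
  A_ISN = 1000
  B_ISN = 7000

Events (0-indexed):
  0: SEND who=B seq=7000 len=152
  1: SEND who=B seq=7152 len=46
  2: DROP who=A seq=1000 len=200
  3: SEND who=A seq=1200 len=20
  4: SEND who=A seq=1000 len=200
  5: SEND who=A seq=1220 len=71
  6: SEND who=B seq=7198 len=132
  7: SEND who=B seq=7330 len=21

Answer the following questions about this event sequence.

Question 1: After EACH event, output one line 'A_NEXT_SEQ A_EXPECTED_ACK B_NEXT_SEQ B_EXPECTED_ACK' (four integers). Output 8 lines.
1000 7152 7152 1000
1000 7198 7198 1000
1200 7198 7198 1000
1220 7198 7198 1000
1220 7198 7198 1220
1291 7198 7198 1291
1291 7330 7330 1291
1291 7351 7351 1291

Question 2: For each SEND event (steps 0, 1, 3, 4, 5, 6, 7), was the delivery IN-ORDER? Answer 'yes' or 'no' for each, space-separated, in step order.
Answer: yes yes no yes yes yes yes

Derivation:
Step 0: SEND seq=7000 -> in-order
Step 1: SEND seq=7152 -> in-order
Step 3: SEND seq=1200 -> out-of-order
Step 4: SEND seq=1000 -> in-order
Step 5: SEND seq=1220 -> in-order
Step 6: SEND seq=7198 -> in-order
Step 7: SEND seq=7330 -> in-order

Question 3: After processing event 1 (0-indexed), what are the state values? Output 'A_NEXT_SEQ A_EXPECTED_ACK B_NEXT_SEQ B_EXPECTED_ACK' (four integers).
After event 0: A_seq=1000 A_ack=7152 B_seq=7152 B_ack=1000
After event 1: A_seq=1000 A_ack=7198 B_seq=7198 B_ack=1000

1000 7198 7198 1000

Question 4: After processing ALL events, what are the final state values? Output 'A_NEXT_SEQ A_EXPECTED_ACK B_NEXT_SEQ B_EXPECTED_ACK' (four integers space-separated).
After event 0: A_seq=1000 A_ack=7152 B_seq=7152 B_ack=1000
After event 1: A_seq=1000 A_ack=7198 B_seq=7198 B_ack=1000
After event 2: A_seq=1200 A_ack=7198 B_seq=7198 B_ack=1000
After event 3: A_seq=1220 A_ack=7198 B_seq=7198 B_ack=1000
After event 4: A_seq=1220 A_ack=7198 B_seq=7198 B_ack=1220
After event 5: A_seq=1291 A_ack=7198 B_seq=7198 B_ack=1291
After event 6: A_seq=1291 A_ack=7330 B_seq=7330 B_ack=1291
After event 7: A_seq=1291 A_ack=7351 B_seq=7351 B_ack=1291

Answer: 1291 7351 7351 1291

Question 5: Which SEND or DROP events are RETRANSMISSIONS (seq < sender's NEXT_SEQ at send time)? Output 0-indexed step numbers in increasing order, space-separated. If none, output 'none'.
Step 0: SEND seq=7000 -> fresh
Step 1: SEND seq=7152 -> fresh
Step 2: DROP seq=1000 -> fresh
Step 3: SEND seq=1200 -> fresh
Step 4: SEND seq=1000 -> retransmit
Step 5: SEND seq=1220 -> fresh
Step 6: SEND seq=7198 -> fresh
Step 7: SEND seq=7330 -> fresh

Answer: 4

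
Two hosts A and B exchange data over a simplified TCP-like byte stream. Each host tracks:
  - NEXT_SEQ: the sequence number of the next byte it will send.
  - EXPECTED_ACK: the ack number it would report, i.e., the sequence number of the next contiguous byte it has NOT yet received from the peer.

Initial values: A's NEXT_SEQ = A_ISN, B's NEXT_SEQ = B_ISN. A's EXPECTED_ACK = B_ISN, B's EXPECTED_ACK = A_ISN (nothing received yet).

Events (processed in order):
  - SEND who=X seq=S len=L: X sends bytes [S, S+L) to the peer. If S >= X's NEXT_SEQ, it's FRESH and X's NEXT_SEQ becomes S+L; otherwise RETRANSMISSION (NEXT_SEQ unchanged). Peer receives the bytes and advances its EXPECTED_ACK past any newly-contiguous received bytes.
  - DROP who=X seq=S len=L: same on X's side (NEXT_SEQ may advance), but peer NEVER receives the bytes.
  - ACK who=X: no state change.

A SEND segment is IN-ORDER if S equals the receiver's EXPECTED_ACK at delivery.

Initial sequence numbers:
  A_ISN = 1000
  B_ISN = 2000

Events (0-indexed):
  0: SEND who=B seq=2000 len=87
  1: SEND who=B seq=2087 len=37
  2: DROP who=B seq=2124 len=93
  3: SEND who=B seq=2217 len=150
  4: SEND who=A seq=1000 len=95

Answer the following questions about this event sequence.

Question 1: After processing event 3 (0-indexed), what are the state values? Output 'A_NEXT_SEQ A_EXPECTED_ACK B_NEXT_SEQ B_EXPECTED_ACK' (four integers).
After event 0: A_seq=1000 A_ack=2087 B_seq=2087 B_ack=1000
After event 1: A_seq=1000 A_ack=2124 B_seq=2124 B_ack=1000
After event 2: A_seq=1000 A_ack=2124 B_seq=2217 B_ack=1000
After event 3: A_seq=1000 A_ack=2124 B_seq=2367 B_ack=1000

1000 2124 2367 1000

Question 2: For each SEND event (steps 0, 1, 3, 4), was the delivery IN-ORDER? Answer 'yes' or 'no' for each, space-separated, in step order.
Answer: yes yes no yes

Derivation:
Step 0: SEND seq=2000 -> in-order
Step 1: SEND seq=2087 -> in-order
Step 3: SEND seq=2217 -> out-of-order
Step 4: SEND seq=1000 -> in-order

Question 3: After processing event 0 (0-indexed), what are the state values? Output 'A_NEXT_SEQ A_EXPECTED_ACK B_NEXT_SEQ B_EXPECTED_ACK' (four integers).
After event 0: A_seq=1000 A_ack=2087 B_seq=2087 B_ack=1000

1000 2087 2087 1000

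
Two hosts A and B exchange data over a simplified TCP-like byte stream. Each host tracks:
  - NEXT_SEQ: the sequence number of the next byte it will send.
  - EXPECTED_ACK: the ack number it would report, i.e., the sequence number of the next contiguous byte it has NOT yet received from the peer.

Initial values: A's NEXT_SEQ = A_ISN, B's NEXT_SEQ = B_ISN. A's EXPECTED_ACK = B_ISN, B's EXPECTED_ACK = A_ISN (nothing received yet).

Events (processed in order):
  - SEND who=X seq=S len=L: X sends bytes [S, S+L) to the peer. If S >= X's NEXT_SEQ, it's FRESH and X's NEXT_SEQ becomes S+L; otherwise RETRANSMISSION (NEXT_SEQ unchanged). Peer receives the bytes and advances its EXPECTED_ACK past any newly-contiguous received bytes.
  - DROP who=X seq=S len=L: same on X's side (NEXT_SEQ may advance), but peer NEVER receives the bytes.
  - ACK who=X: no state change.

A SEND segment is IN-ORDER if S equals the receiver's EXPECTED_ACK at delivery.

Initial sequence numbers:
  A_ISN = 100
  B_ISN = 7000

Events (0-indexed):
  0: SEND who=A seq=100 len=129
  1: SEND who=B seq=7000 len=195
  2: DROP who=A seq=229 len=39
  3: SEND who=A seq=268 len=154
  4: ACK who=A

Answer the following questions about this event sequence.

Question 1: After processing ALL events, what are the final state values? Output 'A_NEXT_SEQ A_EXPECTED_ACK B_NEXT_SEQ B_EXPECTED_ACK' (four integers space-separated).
Answer: 422 7195 7195 229

Derivation:
After event 0: A_seq=229 A_ack=7000 B_seq=7000 B_ack=229
After event 1: A_seq=229 A_ack=7195 B_seq=7195 B_ack=229
After event 2: A_seq=268 A_ack=7195 B_seq=7195 B_ack=229
After event 3: A_seq=422 A_ack=7195 B_seq=7195 B_ack=229
After event 4: A_seq=422 A_ack=7195 B_seq=7195 B_ack=229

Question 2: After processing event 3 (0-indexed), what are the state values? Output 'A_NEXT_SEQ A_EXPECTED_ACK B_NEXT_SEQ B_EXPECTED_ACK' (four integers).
After event 0: A_seq=229 A_ack=7000 B_seq=7000 B_ack=229
After event 1: A_seq=229 A_ack=7195 B_seq=7195 B_ack=229
After event 2: A_seq=268 A_ack=7195 B_seq=7195 B_ack=229
After event 3: A_seq=422 A_ack=7195 B_seq=7195 B_ack=229

422 7195 7195 229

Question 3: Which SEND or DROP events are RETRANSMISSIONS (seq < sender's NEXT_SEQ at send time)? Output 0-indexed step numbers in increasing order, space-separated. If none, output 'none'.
Step 0: SEND seq=100 -> fresh
Step 1: SEND seq=7000 -> fresh
Step 2: DROP seq=229 -> fresh
Step 3: SEND seq=268 -> fresh

Answer: none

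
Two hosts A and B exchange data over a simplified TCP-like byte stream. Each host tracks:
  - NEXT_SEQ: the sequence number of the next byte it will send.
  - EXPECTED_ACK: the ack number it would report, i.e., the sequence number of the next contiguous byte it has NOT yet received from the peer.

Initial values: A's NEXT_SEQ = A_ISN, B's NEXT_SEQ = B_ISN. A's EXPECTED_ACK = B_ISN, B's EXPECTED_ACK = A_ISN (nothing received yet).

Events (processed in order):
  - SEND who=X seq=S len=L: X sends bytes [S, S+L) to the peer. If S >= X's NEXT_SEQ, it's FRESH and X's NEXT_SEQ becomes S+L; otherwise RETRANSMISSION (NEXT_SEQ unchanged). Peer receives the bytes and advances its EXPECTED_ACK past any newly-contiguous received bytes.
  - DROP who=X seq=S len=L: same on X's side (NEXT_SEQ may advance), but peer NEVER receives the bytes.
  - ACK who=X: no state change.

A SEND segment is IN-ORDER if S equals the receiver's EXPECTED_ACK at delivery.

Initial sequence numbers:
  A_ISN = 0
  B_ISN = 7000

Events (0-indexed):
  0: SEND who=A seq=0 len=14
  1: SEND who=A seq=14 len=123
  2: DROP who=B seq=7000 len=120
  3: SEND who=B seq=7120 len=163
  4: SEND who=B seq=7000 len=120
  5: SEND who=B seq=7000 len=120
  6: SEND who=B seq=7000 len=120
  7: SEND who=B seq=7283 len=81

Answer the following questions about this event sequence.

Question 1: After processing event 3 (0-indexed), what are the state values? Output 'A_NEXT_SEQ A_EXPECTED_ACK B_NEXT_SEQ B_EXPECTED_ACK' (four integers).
After event 0: A_seq=14 A_ack=7000 B_seq=7000 B_ack=14
After event 1: A_seq=137 A_ack=7000 B_seq=7000 B_ack=137
After event 2: A_seq=137 A_ack=7000 B_seq=7120 B_ack=137
After event 3: A_seq=137 A_ack=7000 B_seq=7283 B_ack=137

137 7000 7283 137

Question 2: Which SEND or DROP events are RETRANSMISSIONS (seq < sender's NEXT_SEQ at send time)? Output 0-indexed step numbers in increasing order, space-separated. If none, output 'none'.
Step 0: SEND seq=0 -> fresh
Step 1: SEND seq=14 -> fresh
Step 2: DROP seq=7000 -> fresh
Step 3: SEND seq=7120 -> fresh
Step 4: SEND seq=7000 -> retransmit
Step 5: SEND seq=7000 -> retransmit
Step 6: SEND seq=7000 -> retransmit
Step 7: SEND seq=7283 -> fresh

Answer: 4 5 6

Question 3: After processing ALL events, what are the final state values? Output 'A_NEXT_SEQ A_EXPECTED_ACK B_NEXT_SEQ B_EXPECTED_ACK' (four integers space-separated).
Answer: 137 7364 7364 137

Derivation:
After event 0: A_seq=14 A_ack=7000 B_seq=7000 B_ack=14
After event 1: A_seq=137 A_ack=7000 B_seq=7000 B_ack=137
After event 2: A_seq=137 A_ack=7000 B_seq=7120 B_ack=137
After event 3: A_seq=137 A_ack=7000 B_seq=7283 B_ack=137
After event 4: A_seq=137 A_ack=7283 B_seq=7283 B_ack=137
After event 5: A_seq=137 A_ack=7283 B_seq=7283 B_ack=137
After event 6: A_seq=137 A_ack=7283 B_seq=7283 B_ack=137
After event 7: A_seq=137 A_ack=7364 B_seq=7364 B_ack=137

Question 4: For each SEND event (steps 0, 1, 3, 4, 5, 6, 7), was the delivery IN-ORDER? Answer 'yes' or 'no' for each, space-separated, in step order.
Step 0: SEND seq=0 -> in-order
Step 1: SEND seq=14 -> in-order
Step 3: SEND seq=7120 -> out-of-order
Step 4: SEND seq=7000 -> in-order
Step 5: SEND seq=7000 -> out-of-order
Step 6: SEND seq=7000 -> out-of-order
Step 7: SEND seq=7283 -> in-order

Answer: yes yes no yes no no yes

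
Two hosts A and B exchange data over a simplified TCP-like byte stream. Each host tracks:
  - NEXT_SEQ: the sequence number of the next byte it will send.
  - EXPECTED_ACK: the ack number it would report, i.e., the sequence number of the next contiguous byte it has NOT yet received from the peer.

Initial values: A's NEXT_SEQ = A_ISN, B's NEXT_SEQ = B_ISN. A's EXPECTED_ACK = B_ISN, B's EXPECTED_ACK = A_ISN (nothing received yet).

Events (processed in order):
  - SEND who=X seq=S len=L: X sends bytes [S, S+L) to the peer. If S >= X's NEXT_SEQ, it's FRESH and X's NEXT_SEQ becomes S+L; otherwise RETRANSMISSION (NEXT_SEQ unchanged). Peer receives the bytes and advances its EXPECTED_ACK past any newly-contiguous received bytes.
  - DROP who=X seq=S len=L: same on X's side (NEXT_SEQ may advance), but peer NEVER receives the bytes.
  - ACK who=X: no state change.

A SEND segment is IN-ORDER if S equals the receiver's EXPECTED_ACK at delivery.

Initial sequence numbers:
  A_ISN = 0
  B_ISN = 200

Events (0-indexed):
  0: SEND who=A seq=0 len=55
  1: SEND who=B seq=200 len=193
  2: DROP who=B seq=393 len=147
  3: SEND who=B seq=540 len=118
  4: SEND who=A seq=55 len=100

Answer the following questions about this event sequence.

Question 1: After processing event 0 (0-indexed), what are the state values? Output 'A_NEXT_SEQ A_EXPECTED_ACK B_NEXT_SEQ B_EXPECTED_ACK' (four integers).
After event 0: A_seq=55 A_ack=200 B_seq=200 B_ack=55

55 200 200 55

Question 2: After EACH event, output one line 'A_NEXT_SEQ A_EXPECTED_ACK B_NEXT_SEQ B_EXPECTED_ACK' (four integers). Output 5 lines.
55 200 200 55
55 393 393 55
55 393 540 55
55 393 658 55
155 393 658 155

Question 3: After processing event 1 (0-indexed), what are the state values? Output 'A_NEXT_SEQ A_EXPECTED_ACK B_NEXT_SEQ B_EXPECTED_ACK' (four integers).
After event 0: A_seq=55 A_ack=200 B_seq=200 B_ack=55
After event 1: A_seq=55 A_ack=393 B_seq=393 B_ack=55

55 393 393 55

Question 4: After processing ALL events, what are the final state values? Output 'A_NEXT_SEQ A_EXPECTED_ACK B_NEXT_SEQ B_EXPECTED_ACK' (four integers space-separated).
After event 0: A_seq=55 A_ack=200 B_seq=200 B_ack=55
After event 1: A_seq=55 A_ack=393 B_seq=393 B_ack=55
After event 2: A_seq=55 A_ack=393 B_seq=540 B_ack=55
After event 3: A_seq=55 A_ack=393 B_seq=658 B_ack=55
After event 4: A_seq=155 A_ack=393 B_seq=658 B_ack=155

Answer: 155 393 658 155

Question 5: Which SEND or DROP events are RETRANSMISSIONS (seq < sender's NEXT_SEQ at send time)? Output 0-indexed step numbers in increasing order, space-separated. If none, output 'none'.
Answer: none

Derivation:
Step 0: SEND seq=0 -> fresh
Step 1: SEND seq=200 -> fresh
Step 2: DROP seq=393 -> fresh
Step 3: SEND seq=540 -> fresh
Step 4: SEND seq=55 -> fresh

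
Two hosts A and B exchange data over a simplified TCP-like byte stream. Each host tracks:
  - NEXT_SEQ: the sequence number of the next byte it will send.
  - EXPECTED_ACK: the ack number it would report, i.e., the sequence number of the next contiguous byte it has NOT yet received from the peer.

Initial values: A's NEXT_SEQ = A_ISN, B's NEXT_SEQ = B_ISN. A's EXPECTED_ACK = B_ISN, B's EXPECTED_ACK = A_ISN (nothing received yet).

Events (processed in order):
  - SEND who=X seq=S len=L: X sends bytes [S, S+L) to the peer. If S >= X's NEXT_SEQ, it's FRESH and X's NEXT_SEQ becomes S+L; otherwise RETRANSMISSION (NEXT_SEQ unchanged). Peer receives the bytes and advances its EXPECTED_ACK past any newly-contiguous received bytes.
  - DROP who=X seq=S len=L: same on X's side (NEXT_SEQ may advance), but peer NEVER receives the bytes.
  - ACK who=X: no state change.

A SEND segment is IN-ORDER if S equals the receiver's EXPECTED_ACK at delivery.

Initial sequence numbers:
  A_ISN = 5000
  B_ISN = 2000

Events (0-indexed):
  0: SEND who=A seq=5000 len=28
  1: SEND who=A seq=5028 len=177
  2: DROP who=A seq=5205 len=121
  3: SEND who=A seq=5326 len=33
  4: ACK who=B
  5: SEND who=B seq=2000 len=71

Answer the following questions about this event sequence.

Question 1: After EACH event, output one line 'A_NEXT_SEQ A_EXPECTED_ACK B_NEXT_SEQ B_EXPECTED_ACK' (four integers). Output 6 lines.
5028 2000 2000 5028
5205 2000 2000 5205
5326 2000 2000 5205
5359 2000 2000 5205
5359 2000 2000 5205
5359 2071 2071 5205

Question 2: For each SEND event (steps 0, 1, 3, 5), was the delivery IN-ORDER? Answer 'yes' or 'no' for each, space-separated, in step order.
Step 0: SEND seq=5000 -> in-order
Step 1: SEND seq=5028 -> in-order
Step 3: SEND seq=5326 -> out-of-order
Step 5: SEND seq=2000 -> in-order

Answer: yes yes no yes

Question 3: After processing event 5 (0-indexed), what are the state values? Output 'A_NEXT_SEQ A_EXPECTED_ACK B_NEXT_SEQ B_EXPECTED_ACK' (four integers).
After event 0: A_seq=5028 A_ack=2000 B_seq=2000 B_ack=5028
After event 1: A_seq=5205 A_ack=2000 B_seq=2000 B_ack=5205
After event 2: A_seq=5326 A_ack=2000 B_seq=2000 B_ack=5205
After event 3: A_seq=5359 A_ack=2000 B_seq=2000 B_ack=5205
After event 4: A_seq=5359 A_ack=2000 B_seq=2000 B_ack=5205
After event 5: A_seq=5359 A_ack=2071 B_seq=2071 B_ack=5205

5359 2071 2071 5205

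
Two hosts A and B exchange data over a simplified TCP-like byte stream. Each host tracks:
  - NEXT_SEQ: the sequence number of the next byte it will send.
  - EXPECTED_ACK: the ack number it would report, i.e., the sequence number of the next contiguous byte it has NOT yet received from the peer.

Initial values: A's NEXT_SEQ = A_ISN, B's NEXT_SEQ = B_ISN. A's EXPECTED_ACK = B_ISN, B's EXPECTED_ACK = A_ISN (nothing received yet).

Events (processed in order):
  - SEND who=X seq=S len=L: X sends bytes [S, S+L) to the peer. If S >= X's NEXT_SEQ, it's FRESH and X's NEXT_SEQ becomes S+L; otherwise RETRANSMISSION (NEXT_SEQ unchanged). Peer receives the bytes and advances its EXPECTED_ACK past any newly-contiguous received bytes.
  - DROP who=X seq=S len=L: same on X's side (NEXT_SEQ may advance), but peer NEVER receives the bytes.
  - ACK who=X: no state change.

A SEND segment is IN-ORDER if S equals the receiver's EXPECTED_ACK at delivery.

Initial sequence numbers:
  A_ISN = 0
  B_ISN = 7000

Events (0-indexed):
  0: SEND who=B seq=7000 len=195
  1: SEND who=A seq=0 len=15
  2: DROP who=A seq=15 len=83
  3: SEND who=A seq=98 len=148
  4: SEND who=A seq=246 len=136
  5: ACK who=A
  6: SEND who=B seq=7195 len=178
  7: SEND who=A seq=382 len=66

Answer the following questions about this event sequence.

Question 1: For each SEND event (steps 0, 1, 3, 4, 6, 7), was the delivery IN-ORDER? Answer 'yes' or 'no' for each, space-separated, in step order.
Answer: yes yes no no yes no

Derivation:
Step 0: SEND seq=7000 -> in-order
Step 1: SEND seq=0 -> in-order
Step 3: SEND seq=98 -> out-of-order
Step 4: SEND seq=246 -> out-of-order
Step 6: SEND seq=7195 -> in-order
Step 7: SEND seq=382 -> out-of-order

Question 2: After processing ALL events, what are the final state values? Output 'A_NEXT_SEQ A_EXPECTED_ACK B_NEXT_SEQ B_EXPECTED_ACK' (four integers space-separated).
After event 0: A_seq=0 A_ack=7195 B_seq=7195 B_ack=0
After event 1: A_seq=15 A_ack=7195 B_seq=7195 B_ack=15
After event 2: A_seq=98 A_ack=7195 B_seq=7195 B_ack=15
After event 3: A_seq=246 A_ack=7195 B_seq=7195 B_ack=15
After event 4: A_seq=382 A_ack=7195 B_seq=7195 B_ack=15
After event 5: A_seq=382 A_ack=7195 B_seq=7195 B_ack=15
After event 6: A_seq=382 A_ack=7373 B_seq=7373 B_ack=15
After event 7: A_seq=448 A_ack=7373 B_seq=7373 B_ack=15

Answer: 448 7373 7373 15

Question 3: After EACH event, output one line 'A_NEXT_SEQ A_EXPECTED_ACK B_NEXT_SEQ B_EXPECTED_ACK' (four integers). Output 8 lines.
0 7195 7195 0
15 7195 7195 15
98 7195 7195 15
246 7195 7195 15
382 7195 7195 15
382 7195 7195 15
382 7373 7373 15
448 7373 7373 15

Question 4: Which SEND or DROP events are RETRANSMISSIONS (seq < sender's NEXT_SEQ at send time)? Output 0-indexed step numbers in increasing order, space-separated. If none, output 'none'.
Step 0: SEND seq=7000 -> fresh
Step 1: SEND seq=0 -> fresh
Step 2: DROP seq=15 -> fresh
Step 3: SEND seq=98 -> fresh
Step 4: SEND seq=246 -> fresh
Step 6: SEND seq=7195 -> fresh
Step 7: SEND seq=382 -> fresh

Answer: none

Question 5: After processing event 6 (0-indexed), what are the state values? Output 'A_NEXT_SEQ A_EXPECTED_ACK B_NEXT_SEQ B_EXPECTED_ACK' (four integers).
After event 0: A_seq=0 A_ack=7195 B_seq=7195 B_ack=0
After event 1: A_seq=15 A_ack=7195 B_seq=7195 B_ack=15
After event 2: A_seq=98 A_ack=7195 B_seq=7195 B_ack=15
After event 3: A_seq=246 A_ack=7195 B_seq=7195 B_ack=15
After event 4: A_seq=382 A_ack=7195 B_seq=7195 B_ack=15
After event 5: A_seq=382 A_ack=7195 B_seq=7195 B_ack=15
After event 6: A_seq=382 A_ack=7373 B_seq=7373 B_ack=15

382 7373 7373 15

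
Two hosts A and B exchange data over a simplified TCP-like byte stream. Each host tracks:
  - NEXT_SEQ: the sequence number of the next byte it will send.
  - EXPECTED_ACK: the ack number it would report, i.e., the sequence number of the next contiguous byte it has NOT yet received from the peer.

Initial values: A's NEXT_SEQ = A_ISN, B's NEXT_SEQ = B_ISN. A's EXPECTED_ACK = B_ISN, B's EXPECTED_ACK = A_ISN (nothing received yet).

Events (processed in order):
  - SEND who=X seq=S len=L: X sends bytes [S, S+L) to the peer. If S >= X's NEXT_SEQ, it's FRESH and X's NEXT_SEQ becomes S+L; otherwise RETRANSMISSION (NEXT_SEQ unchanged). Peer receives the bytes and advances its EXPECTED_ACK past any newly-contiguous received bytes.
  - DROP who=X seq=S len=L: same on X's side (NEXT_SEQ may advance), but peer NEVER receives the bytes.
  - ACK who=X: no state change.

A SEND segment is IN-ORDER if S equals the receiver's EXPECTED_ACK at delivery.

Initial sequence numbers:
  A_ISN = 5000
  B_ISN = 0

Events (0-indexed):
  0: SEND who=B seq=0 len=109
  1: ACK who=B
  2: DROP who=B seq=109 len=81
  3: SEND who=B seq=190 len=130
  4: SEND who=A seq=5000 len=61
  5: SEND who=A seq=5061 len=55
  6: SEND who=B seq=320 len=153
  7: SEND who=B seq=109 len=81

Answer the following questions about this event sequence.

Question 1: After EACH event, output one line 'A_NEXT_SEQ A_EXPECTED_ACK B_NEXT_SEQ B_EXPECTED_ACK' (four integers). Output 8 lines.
5000 109 109 5000
5000 109 109 5000
5000 109 190 5000
5000 109 320 5000
5061 109 320 5061
5116 109 320 5116
5116 109 473 5116
5116 473 473 5116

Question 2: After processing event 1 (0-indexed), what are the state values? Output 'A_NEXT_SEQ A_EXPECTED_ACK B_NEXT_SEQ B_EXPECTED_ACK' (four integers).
After event 0: A_seq=5000 A_ack=109 B_seq=109 B_ack=5000
After event 1: A_seq=5000 A_ack=109 B_seq=109 B_ack=5000

5000 109 109 5000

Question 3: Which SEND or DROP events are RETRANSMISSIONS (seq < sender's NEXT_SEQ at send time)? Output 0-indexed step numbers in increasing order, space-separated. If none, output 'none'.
Answer: 7

Derivation:
Step 0: SEND seq=0 -> fresh
Step 2: DROP seq=109 -> fresh
Step 3: SEND seq=190 -> fresh
Step 4: SEND seq=5000 -> fresh
Step 5: SEND seq=5061 -> fresh
Step 6: SEND seq=320 -> fresh
Step 7: SEND seq=109 -> retransmit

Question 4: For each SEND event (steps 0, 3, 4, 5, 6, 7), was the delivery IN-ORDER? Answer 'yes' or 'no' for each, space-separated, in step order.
Answer: yes no yes yes no yes

Derivation:
Step 0: SEND seq=0 -> in-order
Step 3: SEND seq=190 -> out-of-order
Step 4: SEND seq=5000 -> in-order
Step 5: SEND seq=5061 -> in-order
Step 6: SEND seq=320 -> out-of-order
Step 7: SEND seq=109 -> in-order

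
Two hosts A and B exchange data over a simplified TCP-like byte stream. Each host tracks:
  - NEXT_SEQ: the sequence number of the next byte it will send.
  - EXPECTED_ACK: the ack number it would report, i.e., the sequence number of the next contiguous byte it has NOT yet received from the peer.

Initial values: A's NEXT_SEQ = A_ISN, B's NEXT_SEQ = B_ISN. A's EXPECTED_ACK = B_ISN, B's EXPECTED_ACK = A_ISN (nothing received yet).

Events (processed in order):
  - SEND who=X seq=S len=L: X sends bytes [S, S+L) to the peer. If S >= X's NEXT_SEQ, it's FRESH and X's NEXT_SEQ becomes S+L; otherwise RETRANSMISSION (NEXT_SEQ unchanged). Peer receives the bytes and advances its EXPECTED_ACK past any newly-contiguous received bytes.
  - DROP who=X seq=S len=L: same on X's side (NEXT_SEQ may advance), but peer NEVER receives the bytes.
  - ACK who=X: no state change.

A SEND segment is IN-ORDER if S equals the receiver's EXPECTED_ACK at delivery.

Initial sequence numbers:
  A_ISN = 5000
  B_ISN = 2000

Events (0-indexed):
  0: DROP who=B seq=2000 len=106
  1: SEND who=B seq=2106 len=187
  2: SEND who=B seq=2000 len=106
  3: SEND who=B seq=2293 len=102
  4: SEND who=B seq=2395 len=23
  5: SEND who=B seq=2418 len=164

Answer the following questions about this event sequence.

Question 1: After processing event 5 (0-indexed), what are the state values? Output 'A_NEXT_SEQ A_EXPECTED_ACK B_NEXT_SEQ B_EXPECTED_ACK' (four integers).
After event 0: A_seq=5000 A_ack=2000 B_seq=2106 B_ack=5000
After event 1: A_seq=5000 A_ack=2000 B_seq=2293 B_ack=5000
After event 2: A_seq=5000 A_ack=2293 B_seq=2293 B_ack=5000
After event 3: A_seq=5000 A_ack=2395 B_seq=2395 B_ack=5000
After event 4: A_seq=5000 A_ack=2418 B_seq=2418 B_ack=5000
After event 5: A_seq=5000 A_ack=2582 B_seq=2582 B_ack=5000

5000 2582 2582 5000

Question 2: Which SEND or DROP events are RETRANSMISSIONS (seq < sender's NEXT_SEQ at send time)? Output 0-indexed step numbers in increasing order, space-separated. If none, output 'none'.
Step 0: DROP seq=2000 -> fresh
Step 1: SEND seq=2106 -> fresh
Step 2: SEND seq=2000 -> retransmit
Step 3: SEND seq=2293 -> fresh
Step 4: SEND seq=2395 -> fresh
Step 5: SEND seq=2418 -> fresh

Answer: 2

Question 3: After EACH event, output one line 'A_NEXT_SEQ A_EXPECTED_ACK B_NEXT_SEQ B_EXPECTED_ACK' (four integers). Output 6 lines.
5000 2000 2106 5000
5000 2000 2293 5000
5000 2293 2293 5000
5000 2395 2395 5000
5000 2418 2418 5000
5000 2582 2582 5000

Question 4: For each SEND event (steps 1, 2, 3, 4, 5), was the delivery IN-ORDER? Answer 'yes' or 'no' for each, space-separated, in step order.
Step 1: SEND seq=2106 -> out-of-order
Step 2: SEND seq=2000 -> in-order
Step 3: SEND seq=2293 -> in-order
Step 4: SEND seq=2395 -> in-order
Step 5: SEND seq=2418 -> in-order

Answer: no yes yes yes yes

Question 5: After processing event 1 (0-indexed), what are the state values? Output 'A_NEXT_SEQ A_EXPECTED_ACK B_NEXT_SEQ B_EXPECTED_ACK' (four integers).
After event 0: A_seq=5000 A_ack=2000 B_seq=2106 B_ack=5000
After event 1: A_seq=5000 A_ack=2000 B_seq=2293 B_ack=5000

5000 2000 2293 5000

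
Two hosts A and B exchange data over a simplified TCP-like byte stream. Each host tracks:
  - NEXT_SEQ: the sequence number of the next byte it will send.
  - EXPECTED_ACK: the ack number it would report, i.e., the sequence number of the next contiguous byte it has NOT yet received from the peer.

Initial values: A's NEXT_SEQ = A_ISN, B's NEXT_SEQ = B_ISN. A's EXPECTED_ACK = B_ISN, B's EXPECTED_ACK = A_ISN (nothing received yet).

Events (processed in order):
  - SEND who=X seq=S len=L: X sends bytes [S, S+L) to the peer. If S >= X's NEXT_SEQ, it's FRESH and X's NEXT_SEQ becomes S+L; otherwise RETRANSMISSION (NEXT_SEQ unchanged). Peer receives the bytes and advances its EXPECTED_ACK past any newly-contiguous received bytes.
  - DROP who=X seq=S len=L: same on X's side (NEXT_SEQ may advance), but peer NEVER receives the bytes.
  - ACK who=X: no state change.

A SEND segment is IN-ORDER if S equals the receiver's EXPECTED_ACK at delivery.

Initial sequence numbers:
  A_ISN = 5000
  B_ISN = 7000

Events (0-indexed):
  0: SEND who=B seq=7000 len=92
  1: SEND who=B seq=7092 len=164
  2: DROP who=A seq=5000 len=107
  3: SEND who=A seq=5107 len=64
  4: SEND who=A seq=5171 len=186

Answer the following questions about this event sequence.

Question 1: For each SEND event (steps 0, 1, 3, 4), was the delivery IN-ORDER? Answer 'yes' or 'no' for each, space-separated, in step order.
Answer: yes yes no no

Derivation:
Step 0: SEND seq=7000 -> in-order
Step 1: SEND seq=7092 -> in-order
Step 3: SEND seq=5107 -> out-of-order
Step 4: SEND seq=5171 -> out-of-order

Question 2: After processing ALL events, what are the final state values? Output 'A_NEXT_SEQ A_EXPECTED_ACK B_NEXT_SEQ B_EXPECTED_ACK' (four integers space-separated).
After event 0: A_seq=5000 A_ack=7092 B_seq=7092 B_ack=5000
After event 1: A_seq=5000 A_ack=7256 B_seq=7256 B_ack=5000
After event 2: A_seq=5107 A_ack=7256 B_seq=7256 B_ack=5000
After event 3: A_seq=5171 A_ack=7256 B_seq=7256 B_ack=5000
After event 4: A_seq=5357 A_ack=7256 B_seq=7256 B_ack=5000

Answer: 5357 7256 7256 5000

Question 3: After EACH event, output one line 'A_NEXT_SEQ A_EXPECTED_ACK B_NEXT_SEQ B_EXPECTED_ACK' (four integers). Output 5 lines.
5000 7092 7092 5000
5000 7256 7256 5000
5107 7256 7256 5000
5171 7256 7256 5000
5357 7256 7256 5000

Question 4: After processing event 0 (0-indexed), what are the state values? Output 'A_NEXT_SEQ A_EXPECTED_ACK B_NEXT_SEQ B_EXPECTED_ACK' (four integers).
After event 0: A_seq=5000 A_ack=7092 B_seq=7092 B_ack=5000

5000 7092 7092 5000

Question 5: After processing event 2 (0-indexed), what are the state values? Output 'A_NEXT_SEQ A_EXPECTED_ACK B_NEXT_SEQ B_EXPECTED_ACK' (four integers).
After event 0: A_seq=5000 A_ack=7092 B_seq=7092 B_ack=5000
After event 1: A_seq=5000 A_ack=7256 B_seq=7256 B_ack=5000
After event 2: A_seq=5107 A_ack=7256 B_seq=7256 B_ack=5000

5107 7256 7256 5000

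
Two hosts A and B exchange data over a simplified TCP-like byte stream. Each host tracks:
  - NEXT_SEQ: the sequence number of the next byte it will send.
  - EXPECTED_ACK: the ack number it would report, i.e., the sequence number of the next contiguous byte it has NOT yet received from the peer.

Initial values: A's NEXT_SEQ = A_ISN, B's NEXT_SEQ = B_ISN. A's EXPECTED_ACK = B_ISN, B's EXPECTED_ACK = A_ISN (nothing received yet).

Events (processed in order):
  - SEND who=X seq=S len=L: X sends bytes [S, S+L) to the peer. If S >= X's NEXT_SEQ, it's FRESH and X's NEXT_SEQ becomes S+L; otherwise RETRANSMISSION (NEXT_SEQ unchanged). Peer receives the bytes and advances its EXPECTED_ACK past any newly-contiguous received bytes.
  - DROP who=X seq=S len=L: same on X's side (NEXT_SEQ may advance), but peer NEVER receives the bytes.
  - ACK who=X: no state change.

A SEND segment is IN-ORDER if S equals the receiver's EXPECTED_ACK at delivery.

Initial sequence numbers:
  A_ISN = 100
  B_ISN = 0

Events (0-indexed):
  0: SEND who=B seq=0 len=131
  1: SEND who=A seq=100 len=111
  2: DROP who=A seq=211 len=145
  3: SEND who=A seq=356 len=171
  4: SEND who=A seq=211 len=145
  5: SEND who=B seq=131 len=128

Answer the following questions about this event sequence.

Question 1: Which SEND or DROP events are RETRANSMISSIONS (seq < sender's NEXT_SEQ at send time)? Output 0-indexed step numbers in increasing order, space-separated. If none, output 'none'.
Step 0: SEND seq=0 -> fresh
Step 1: SEND seq=100 -> fresh
Step 2: DROP seq=211 -> fresh
Step 3: SEND seq=356 -> fresh
Step 4: SEND seq=211 -> retransmit
Step 5: SEND seq=131 -> fresh

Answer: 4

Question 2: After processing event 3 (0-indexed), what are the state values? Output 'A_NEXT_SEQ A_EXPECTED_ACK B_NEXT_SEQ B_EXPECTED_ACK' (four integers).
After event 0: A_seq=100 A_ack=131 B_seq=131 B_ack=100
After event 1: A_seq=211 A_ack=131 B_seq=131 B_ack=211
After event 2: A_seq=356 A_ack=131 B_seq=131 B_ack=211
After event 3: A_seq=527 A_ack=131 B_seq=131 B_ack=211

527 131 131 211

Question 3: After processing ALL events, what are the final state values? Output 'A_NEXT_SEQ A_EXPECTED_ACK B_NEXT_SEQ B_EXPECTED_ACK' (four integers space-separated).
Answer: 527 259 259 527

Derivation:
After event 0: A_seq=100 A_ack=131 B_seq=131 B_ack=100
After event 1: A_seq=211 A_ack=131 B_seq=131 B_ack=211
After event 2: A_seq=356 A_ack=131 B_seq=131 B_ack=211
After event 3: A_seq=527 A_ack=131 B_seq=131 B_ack=211
After event 4: A_seq=527 A_ack=131 B_seq=131 B_ack=527
After event 5: A_seq=527 A_ack=259 B_seq=259 B_ack=527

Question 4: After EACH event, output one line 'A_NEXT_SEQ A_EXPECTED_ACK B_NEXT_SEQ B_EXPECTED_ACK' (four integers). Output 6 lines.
100 131 131 100
211 131 131 211
356 131 131 211
527 131 131 211
527 131 131 527
527 259 259 527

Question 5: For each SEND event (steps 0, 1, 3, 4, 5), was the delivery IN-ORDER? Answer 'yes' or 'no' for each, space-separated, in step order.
Step 0: SEND seq=0 -> in-order
Step 1: SEND seq=100 -> in-order
Step 3: SEND seq=356 -> out-of-order
Step 4: SEND seq=211 -> in-order
Step 5: SEND seq=131 -> in-order

Answer: yes yes no yes yes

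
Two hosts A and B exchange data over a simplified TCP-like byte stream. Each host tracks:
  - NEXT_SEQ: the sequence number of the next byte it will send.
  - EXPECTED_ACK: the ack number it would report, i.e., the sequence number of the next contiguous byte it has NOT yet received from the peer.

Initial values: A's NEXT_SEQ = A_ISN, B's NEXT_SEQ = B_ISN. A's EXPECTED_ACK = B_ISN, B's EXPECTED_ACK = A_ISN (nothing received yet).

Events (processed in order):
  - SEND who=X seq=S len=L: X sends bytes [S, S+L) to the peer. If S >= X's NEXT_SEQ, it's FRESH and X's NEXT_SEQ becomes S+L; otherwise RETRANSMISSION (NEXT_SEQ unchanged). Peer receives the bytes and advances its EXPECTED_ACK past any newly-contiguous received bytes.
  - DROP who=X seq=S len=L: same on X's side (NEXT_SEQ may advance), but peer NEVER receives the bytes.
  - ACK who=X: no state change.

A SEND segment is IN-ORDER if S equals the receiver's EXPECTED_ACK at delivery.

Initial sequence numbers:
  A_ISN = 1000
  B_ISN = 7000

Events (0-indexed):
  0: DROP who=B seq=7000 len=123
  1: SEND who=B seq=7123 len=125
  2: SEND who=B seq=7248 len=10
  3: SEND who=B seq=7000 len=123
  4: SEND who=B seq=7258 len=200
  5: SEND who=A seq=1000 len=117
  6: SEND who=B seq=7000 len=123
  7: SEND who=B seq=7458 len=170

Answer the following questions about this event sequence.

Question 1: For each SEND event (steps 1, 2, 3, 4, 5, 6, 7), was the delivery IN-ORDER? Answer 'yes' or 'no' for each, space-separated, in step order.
Step 1: SEND seq=7123 -> out-of-order
Step 2: SEND seq=7248 -> out-of-order
Step 3: SEND seq=7000 -> in-order
Step 4: SEND seq=7258 -> in-order
Step 5: SEND seq=1000 -> in-order
Step 6: SEND seq=7000 -> out-of-order
Step 7: SEND seq=7458 -> in-order

Answer: no no yes yes yes no yes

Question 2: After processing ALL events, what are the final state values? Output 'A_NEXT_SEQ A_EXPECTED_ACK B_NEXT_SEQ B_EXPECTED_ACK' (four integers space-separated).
After event 0: A_seq=1000 A_ack=7000 B_seq=7123 B_ack=1000
After event 1: A_seq=1000 A_ack=7000 B_seq=7248 B_ack=1000
After event 2: A_seq=1000 A_ack=7000 B_seq=7258 B_ack=1000
After event 3: A_seq=1000 A_ack=7258 B_seq=7258 B_ack=1000
After event 4: A_seq=1000 A_ack=7458 B_seq=7458 B_ack=1000
After event 5: A_seq=1117 A_ack=7458 B_seq=7458 B_ack=1117
After event 6: A_seq=1117 A_ack=7458 B_seq=7458 B_ack=1117
After event 7: A_seq=1117 A_ack=7628 B_seq=7628 B_ack=1117

Answer: 1117 7628 7628 1117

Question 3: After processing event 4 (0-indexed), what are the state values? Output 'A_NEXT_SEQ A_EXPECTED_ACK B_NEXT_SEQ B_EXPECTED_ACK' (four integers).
After event 0: A_seq=1000 A_ack=7000 B_seq=7123 B_ack=1000
After event 1: A_seq=1000 A_ack=7000 B_seq=7248 B_ack=1000
After event 2: A_seq=1000 A_ack=7000 B_seq=7258 B_ack=1000
After event 3: A_seq=1000 A_ack=7258 B_seq=7258 B_ack=1000
After event 4: A_seq=1000 A_ack=7458 B_seq=7458 B_ack=1000

1000 7458 7458 1000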